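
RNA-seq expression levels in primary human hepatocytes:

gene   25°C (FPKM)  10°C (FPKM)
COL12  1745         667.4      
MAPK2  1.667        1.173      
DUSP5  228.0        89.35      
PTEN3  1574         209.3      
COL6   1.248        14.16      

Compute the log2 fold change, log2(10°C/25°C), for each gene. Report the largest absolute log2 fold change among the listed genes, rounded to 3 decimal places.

3.504

log2(667.4/1745) = -1.387  (COL12)
log2(1.173/1.667) = -0.507  (MAPK2)
log2(89.35/228.0) = -1.351  (DUSP5)
log2(209.3/1574) = -2.911  (PTEN3)
log2(14.16/1.248) = 3.504  (COL6)
The largest magnitude belongs to COL6.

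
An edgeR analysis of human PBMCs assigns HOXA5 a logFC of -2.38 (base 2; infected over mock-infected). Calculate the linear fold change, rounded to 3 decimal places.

0.192

Fold change = 2^(-2.38) = 0.1921
That is, HOXA5 drops to 19.2% of the mock-infected level.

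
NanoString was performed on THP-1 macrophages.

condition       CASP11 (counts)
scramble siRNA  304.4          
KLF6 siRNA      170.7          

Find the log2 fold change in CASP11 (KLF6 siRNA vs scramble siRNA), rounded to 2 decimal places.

-0.83

Fold change = 170.7 / 304.4 = 0.5608
log2(0.5608) = -0.835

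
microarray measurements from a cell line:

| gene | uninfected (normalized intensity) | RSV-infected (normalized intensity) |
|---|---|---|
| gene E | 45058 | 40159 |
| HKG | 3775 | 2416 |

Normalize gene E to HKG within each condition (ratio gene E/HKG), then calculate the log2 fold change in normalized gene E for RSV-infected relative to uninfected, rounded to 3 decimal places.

0.478

gene E/HKG (uninfected) = 45058 / 3775 = 11.936
gene E/HKG (RSV-infected) = 40159 / 2416 = 16.622
Fold change = 16.622 / 11.936 = 1.3926
log2(1.3926) = 0.4778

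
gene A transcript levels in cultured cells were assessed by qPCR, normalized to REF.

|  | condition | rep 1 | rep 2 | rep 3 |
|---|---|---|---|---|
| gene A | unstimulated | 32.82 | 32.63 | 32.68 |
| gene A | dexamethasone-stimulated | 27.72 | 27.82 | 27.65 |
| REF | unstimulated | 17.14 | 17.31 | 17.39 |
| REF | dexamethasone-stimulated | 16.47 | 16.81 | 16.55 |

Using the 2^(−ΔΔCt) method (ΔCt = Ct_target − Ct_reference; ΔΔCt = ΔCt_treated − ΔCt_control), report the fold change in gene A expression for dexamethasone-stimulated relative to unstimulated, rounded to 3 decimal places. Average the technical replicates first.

Mean Ct: gene A unstimulated 32.710; gene A dexamethasone-stimulated 27.730; REF unstimulated 17.280; REF dexamethasone-stimulated 16.610
ΔCt(unstimulated) = 32.710 − 17.280 = 15.430
ΔCt(dexamethasone-stimulated) = 27.730 − 16.610 = 11.120
ΔΔCt = 11.120 − 15.430 = -4.310
Fold change = 2^(−(-4.310)) = 2^4.310 = 19.8353

19.835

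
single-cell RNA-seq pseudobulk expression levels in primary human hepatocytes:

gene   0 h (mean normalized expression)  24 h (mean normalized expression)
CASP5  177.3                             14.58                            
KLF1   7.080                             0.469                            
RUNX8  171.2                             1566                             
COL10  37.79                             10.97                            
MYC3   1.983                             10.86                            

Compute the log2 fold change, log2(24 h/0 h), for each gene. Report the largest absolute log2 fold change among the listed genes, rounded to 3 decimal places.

3.916

log2(14.58/177.3) = -3.604  (CASP5)
log2(0.469/7.080) = -3.916  (KLF1)
log2(1566/171.2) = 3.193  (RUNX8)
log2(10.97/37.79) = -1.784  (COL10)
log2(10.86/1.983) = 2.453  (MYC3)
The largest magnitude belongs to KLF1.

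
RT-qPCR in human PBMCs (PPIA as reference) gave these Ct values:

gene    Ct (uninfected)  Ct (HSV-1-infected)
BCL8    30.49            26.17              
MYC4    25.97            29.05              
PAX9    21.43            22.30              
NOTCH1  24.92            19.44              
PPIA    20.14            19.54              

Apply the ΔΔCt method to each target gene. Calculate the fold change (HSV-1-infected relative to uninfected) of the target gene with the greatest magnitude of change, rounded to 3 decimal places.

29.446

BCL8: ΔΔCt = (26.17−19.54) − (30.49−20.14) = 6.63 − 10.35 = -3.72; fold change = 2^3.72 = 13.177
MYC4: ΔΔCt = (29.05−19.54) − (25.97−20.14) = 9.51 − 5.83 = 3.68; fold change = 2^-3.68 = 0.078
PAX9: ΔΔCt = (22.30−19.54) − (21.43−20.14) = 2.76 − 1.29 = 1.47; fold change = 2^-1.47 = 0.361
NOTCH1: ΔΔCt = (19.44−19.54) − (24.92−20.14) = -0.10 − 4.78 = -4.88; fold change = 2^4.88 = 29.446
NOTCH1 has the largest |ΔΔCt| = 4.88.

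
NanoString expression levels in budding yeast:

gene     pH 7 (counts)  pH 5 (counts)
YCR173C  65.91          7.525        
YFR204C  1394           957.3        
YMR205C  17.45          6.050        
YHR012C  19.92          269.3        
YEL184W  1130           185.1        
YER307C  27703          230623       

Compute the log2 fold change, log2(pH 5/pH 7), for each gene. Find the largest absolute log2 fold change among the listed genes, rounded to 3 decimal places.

3.757

log2(7.525/65.91) = -3.131  (YCR173C)
log2(957.3/1394) = -0.542  (YFR204C)
log2(6.050/17.45) = -1.528  (YMR205C)
log2(269.3/19.92) = 3.757  (YHR012C)
log2(185.1/1130) = -2.610  (YEL184W)
log2(230623/27703) = 3.057  (YER307C)
The largest magnitude belongs to YHR012C.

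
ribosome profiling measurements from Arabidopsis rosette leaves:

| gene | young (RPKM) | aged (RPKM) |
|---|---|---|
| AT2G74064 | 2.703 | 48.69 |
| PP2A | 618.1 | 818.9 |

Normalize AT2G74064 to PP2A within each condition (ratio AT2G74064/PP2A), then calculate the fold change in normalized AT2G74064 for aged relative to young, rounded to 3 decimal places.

13.596

AT2G74064/PP2A (young) = 2.703 / 618.1 = 0.0043731
AT2G74064/PP2A (aged) = 48.69 / 818.9 = 0.059458
Fold change = 0.059458 / 0.0043731 = 13.5963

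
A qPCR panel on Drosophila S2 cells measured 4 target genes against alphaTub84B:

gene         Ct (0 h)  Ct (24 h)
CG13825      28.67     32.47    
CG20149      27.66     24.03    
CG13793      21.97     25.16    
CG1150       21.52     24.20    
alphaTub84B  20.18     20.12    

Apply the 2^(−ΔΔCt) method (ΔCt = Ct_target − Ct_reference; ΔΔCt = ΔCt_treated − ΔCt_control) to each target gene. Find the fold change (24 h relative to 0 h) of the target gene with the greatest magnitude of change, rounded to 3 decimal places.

CG13825: ΔΔCt = (32.47−20.12) − (28.67−20.18) = 12.35 − 8.49 = 3.86; fold change = 2^-3.86 = 0.069
CG20149: ΔΔCt = (24.03−20.12) − (27.66−20.18) = 3.91 − 7.48 = -3.57; fold change = 2^3.57 = 11.876
CG13793: ΔΔCt = (25.16−20.12) − (21.97−20.18) = 5.04 − 1.79 = 3.25; fold change = 2^-3.25 = 0.105
CG1150: ΔΔCt = (24.20−20.12) − (21.52−20.18) = 4.08 − 1.34 = 2.74; fold change = 2^-2.74 = 0.150
CG13825 has the largest |ΔΔCt| = 3.86.

0.069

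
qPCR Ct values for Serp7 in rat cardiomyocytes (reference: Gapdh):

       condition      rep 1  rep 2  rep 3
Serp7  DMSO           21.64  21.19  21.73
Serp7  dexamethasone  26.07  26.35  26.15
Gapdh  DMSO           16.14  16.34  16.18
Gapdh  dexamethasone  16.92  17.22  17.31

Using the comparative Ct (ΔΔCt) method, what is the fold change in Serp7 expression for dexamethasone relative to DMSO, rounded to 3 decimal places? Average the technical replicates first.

Mean Ct: Serp7 DMSO 21.520; Serp7 dexamethasone 26.190; Gapdh DMSO 16.220; Gapdh dexamethasone 17.150
ΔCt(DMSO) = 21.520 − 16.220 = 5.300
ΔCt(dexamethasone) = 26.190 − 17.150 = 9.040
ΔΔCt = 9.040 − 5.300 = 3.740
Fold change = 2^(−3.740) = 0.0748

0.075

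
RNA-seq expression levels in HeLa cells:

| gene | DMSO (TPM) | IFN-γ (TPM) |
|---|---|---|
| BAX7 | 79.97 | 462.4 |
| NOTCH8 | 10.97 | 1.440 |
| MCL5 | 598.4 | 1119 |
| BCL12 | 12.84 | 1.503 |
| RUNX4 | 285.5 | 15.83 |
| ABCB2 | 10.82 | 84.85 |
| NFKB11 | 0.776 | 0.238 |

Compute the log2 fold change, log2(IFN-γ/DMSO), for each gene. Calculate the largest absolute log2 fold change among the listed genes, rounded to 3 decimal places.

4.173

log2(462.4/79.97) = 2.532  (BAX7)
log2(1.440/10.97) = -2.929  (NOTCH8)
log2(1119/598.4) = 0.903  (MCL5)
log2(1.503/12.84) = -3.095  (BCL12)
log2(15.83/285.5) = -4.173  (RUNX4)
log2(84.85/10.82) = 2.971  (ABCB2)
log2(0.238/0.776) = -1.705  (NFKB11)
The largest magnitude belongs to RUNX4.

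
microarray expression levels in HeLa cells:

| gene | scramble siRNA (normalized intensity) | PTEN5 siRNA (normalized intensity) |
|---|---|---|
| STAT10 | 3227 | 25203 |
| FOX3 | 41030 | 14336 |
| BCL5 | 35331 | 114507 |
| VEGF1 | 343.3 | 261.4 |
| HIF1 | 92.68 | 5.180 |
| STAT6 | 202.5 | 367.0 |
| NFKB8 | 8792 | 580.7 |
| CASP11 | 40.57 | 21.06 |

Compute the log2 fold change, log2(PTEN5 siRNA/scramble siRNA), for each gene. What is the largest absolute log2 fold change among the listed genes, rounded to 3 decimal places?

4.161

log2(25203/3227) = 2.965  (STAT10)
log2(14336/41030) = -1.517  (FOX3)
log2(114507/35331) = 1.696  (BCL5)
log2(261.4/343.3) = -0.393  (VEGF1)
log2(5.180/92.68) = -4.161  (HIF1)
log2(367.0/202.5) = 0.858  (STAT6)
log2(580.7/8792) = -3.920  (NFKB8)
log2(21.06/40.57) = -0.946  (CASP11)
The largest magnitude belongs to HIF1.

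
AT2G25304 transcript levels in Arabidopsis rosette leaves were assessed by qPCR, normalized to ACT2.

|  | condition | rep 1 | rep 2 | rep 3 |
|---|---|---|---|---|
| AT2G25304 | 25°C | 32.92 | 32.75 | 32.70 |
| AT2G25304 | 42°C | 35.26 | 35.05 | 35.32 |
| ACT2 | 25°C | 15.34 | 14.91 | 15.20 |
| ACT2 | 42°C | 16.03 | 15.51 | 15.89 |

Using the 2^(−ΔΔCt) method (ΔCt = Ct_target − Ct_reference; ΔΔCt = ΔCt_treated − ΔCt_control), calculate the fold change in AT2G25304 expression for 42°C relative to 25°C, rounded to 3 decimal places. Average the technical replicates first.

0.295

Mean Ct: AT2G25304 25°C 32.790; AT2G25304 42°C 35.210; ACT2 25°C 15.150; ACT2 42°C 15.810
ΔCt(25°C) = 32.790 − 15.150 = 17.640
ΔCt(42°C) = 35.210 − 15.810 = 19.400
ΔΔCt = 19.400 − 17.640 = 1.760
Fold change = 2^(−1.760) = 0.2952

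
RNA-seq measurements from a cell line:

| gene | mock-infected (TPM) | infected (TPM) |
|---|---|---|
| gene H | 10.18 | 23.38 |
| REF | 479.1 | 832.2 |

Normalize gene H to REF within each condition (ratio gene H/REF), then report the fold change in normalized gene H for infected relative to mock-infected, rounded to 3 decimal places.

1.322

gene H/REF (mock-infected) = 10.18 / 479.1 = 0.021248
gene H/REF (infected) = 23.38 / 832.2 = 0.028094
Fold change = 0.028094 / 0.021248 = 1.3222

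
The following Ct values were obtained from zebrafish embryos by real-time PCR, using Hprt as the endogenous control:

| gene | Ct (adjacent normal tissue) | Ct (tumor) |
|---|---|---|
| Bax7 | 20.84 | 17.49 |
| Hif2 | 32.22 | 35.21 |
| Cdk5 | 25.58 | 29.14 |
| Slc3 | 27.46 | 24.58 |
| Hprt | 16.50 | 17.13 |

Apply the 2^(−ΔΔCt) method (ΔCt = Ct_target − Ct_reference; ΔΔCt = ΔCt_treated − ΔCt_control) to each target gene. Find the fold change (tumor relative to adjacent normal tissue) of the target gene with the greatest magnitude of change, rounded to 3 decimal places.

15.780

Bax7: ΔΔCt = (17.49−17.13) − (20.84−16.50) = 0.36 − 4.34 = -3.98; fold change = 2^3.98 = 15.780
Hif2: ΔΔCt = (35.21−17.13) − (32.22−16.50) = 18.08 − 15.72 = 2.36; fold change = 2^-2.36 = 0.195
Cdk5: ΔΔCt = (29.14−17.13) − (25.58−16.50) = 12.01 − 9.08 = 2.93; fold change = 2^-2.93 = 0.131
Slc3: ΔΔCt = (24.58−17.13) − (27.46−16.50) = 7.45 − 10.96 = -3.51; fold change = 2^3.51 = 11.392
Bax7 has the largest |ΔΔCt| = 3.98.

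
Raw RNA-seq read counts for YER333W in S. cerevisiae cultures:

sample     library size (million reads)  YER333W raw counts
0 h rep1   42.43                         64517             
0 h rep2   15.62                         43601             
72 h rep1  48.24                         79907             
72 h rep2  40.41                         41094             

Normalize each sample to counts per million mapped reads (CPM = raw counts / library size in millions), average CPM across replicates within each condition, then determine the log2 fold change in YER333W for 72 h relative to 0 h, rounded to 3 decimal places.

-0.690

CPM(0 h rep1) = 64517 / 42.43 = 1520.5515
CPM(0 h rep2) = 43601 / 15.62 = 2791.3572
CPM(72 h rep1) = 79907 / 48.24 = 1656.4469
CPM(72 h rep2) = 41094 / 40.41 = 1016.9265
mean CPM(0 h) = 2155.9544; mean CPM(72 h) = 1336.6867
Fold change = 1336.6867 / 2155.9544 = 0.62000
log2(0.62000) = -0.6897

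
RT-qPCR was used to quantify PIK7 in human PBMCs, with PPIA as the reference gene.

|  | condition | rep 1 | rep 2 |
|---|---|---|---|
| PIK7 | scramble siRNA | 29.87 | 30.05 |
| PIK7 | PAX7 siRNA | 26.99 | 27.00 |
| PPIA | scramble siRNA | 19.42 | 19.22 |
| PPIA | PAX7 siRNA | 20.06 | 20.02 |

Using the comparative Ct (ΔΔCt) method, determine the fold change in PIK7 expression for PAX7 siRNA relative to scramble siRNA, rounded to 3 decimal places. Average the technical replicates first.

Mean Ct: PIK7 scramble siRNA 29.960; PIK7 PAX7 siRNA 26.995; PPIA scramble siRNA 19.320; PPIA PAX7 siRNA 20.040
ΔCt(scramble siRNA) = 29.960 − 19.320 = 10.640
ΔCt(PAX7 siRNA) = 26.995 − 20.040 = 6.955
ΔΔCt = 6.955 − 10.640 = -3.685
Fold change = 2^(−(-3.685)) = 2^3.685 = 12.8616

12.862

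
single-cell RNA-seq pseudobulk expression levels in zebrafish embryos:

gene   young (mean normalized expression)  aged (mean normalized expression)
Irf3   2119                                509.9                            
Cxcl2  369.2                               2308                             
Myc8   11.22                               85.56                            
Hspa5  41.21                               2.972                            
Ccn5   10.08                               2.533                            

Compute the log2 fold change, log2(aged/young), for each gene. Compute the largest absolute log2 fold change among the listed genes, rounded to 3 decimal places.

log2(509.9/2119) = -2.055  (Irf3)
log2(2308/369.2) = 2.644  (Cxcl2)
log2(85.56/11.22) = 2.931  (Myc8)
log2(2.972/41.21) = -3.793  (Hspa5)
log2(2.533/10.08) = -1.993  (Ccn5)
The largest magnitude belongs to Hspa5.

3.793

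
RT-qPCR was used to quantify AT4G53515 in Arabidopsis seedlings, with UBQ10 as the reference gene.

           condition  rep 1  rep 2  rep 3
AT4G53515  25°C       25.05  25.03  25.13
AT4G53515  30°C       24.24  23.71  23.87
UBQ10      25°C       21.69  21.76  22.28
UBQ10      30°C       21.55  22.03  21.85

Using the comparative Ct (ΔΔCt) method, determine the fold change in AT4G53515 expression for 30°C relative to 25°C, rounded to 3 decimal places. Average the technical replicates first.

2.042

Mean Ct: AT4G53515 25°C 25.070; AT4G53515 30°C 23.940; UBQ10 25°C 21.910; UBQ10 30°C 21.810
ΔCt(25°C) = 25.070 − 21.910 = 3.160
ΔCt(30°C) = 23.940 − 21.810 = 2.130
ΔΔCt = 2.130 − 3.160 = -1.030
Fold change = 2^(−(-1.030)) = 2^1.030 = 2.0420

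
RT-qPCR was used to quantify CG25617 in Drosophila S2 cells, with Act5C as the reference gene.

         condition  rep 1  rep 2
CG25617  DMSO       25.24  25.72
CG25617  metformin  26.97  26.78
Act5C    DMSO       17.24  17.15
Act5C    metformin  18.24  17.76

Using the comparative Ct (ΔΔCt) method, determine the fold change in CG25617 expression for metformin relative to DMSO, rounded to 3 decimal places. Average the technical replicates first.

Mean Ct: CG25617 DMSO 25.480; CG25617 metformin 26.875; Act5C DMSO 17.195; Act5C metformin 18.000
ΔCt(DMSO) = 25.480 − 17.195 = 8.285
ΔCt(metformin) = 26.875 − 18.000 = 8.875
ΔΔCt = 8.875 − 8.285 = 0.590
Fold change = 2^(−0.590) = 0.6643

0.664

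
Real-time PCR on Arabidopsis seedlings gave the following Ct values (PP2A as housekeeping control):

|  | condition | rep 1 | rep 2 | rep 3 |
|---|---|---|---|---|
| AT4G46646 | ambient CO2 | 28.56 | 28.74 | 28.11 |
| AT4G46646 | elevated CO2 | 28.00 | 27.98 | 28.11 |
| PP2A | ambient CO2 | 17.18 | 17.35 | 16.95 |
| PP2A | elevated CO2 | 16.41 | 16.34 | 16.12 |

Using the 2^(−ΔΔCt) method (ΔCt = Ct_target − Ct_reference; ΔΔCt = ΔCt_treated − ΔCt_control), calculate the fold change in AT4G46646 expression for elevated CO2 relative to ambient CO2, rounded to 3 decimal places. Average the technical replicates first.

Mean Ct: AT4G46646 ambient CO2 28.470; AT4G46646 elevated CO2 28.030; PP2A ambient CO2 17.160; PP2A elevated CO2 16.290
ΔCt(ambient CO2) = 28.470 − 17.160 = 11.310
ΔCt(elevated CO2) = 28.030 − 16.290 = 11.740
ΔΔCt = 11.740 − 11.310 = 0.430
Fold change = 2^(−0.430) = 0.7423

0.742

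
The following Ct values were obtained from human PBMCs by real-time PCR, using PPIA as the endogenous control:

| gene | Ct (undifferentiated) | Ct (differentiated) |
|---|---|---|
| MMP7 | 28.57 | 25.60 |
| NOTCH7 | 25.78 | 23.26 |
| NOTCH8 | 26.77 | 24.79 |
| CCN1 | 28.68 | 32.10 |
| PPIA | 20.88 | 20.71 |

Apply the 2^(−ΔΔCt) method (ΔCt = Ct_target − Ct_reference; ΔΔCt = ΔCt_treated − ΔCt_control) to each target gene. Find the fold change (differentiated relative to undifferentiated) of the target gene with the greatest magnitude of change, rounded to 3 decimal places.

MMP7: ΔΔCt = (25.60−20.71) − (28.57−20.88) = 4.89 − 7.69 = -2.80; fold change = 2^2.80 = 6.964
NOTCH7: ΔΔCt = (23.26−20.71) − (25.78−20.88) = 2.55 − 4.90 = -2.35; fold change = 2^2.35 = 5.098
NOTCH8: ΔΔCt = (24.79−20.71) − (26.77−20.88) = 4.08 − 5.89 = -1.81; fold change = 2^1.81 = 3.506
CCN1: ΔΔCt = (32.10−20.71) − (28.68−20.88) = 11.39 − 7.80 = 3.59; fold change = 2^-3.59 = 0.083
CCN1 has the largest |ΔΔCt| = 3.59.

0.083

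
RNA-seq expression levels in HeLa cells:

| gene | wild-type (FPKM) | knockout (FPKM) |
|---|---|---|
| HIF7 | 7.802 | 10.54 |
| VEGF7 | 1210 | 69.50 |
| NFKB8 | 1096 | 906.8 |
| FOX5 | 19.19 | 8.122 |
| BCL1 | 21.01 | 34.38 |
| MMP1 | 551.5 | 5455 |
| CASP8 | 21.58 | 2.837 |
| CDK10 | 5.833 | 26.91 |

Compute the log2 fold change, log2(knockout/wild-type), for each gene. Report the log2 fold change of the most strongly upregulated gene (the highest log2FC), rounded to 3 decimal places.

log2(10.54/7.802) = 0.434  (HIF7)
log2(69.50/1210) = -4.122  (VEGF7)
log2(906.8/1096) = -0.273  (NFKB8)
log2(8.122/19.19) = -1.240  (FOX5)
log2(34.38/21.01) = 0.710  (BCL1)
log2(5455/551.5) = 3.306  (MMP1)
log2(2.837/21.58) = -2.927  (CASP8)
log2(26.91/5.833) = 2.206  (CDK10)
MMP1 is most strongly upregulated.

3.306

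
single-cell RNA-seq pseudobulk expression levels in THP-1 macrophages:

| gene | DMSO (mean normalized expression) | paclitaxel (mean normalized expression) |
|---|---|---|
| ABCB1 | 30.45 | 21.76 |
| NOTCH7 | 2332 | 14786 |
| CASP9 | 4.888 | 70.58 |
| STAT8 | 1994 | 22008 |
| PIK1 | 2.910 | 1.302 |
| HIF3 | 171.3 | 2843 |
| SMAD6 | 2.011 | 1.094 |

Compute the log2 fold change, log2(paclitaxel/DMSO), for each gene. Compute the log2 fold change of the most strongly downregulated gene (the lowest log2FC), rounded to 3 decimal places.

-1.160

log2(21.76/30.45) = -0.485  (ABCB1)
log2(14786/2332) = 2.665  (NOTCH7)
log2(70.58/4.888) = 3.852  (CASP9)
log2(22008/1994) = 3.464  (STAT8)
log2(1.302/2.910) = -1.160  (PIK1)
log2(2843/171.3) = 4.053  (HIF3)
log2(1.094/2.011) = -0.878  (SMAD6)
PIK1 is most strongly downregulated.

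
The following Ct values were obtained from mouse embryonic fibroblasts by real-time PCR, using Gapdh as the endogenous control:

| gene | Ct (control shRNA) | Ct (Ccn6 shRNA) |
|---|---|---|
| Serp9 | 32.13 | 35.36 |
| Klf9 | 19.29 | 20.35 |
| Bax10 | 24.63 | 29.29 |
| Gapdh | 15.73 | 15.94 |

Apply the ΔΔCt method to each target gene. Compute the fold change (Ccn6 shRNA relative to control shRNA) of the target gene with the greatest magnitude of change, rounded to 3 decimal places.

Serp9: ΔΔCt = (35.36−15.94) − (32.13−15.73) = 19.42 − 16.40 = 3.02; fold change = 2^-3.02 = 0.123
Klf9: ΔΔCt = (20.35−15.94) − (19.29−15.73) = 4.41 − 3.56 = 0.85; fold change = 2^-0.85 = 0.555
Bax10: ΔΔCt = (29.29−15.94) − (24.63−15.73) = 13.35 − 8.90 = 4.45; fold change = 2^-4.45 = 0.046
Bax10 has the largest |ΔΔCt| = 4.45.

0.046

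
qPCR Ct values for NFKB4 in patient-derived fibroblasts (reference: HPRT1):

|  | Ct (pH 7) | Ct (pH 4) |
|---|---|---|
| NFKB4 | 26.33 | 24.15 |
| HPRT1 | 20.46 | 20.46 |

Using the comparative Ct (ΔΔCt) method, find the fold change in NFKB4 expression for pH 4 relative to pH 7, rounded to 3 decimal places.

ΔCt(pH 7) = 26.330 − 20.460 = 5.870
ΔCt(pH 4) = 24.150 − 20.460 = 3.690
ΔΔCt = 3.690 − 5.870 = -2.180
Fold change = 2^(−(-2.180)) = 2^2.180 = 4.5315

4.532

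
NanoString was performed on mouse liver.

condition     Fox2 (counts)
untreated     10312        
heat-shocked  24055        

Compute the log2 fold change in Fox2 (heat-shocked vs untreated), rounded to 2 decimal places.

Fold change = 24055 / 10312 = 2.3327
log2(2.3327) = 1.222

1.22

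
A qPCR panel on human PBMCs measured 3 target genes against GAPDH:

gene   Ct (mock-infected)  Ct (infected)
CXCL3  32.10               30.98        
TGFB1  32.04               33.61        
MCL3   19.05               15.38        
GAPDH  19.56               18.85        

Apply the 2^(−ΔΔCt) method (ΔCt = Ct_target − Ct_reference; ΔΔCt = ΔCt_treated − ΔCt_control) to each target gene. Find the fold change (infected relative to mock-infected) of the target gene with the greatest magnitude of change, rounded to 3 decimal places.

CXCL3: ΔΔCt = (30.98−18.85) − (32.10−19.56) = 12.13 − 12.54 = -0.41; fold change = 2^0.41 = 1.329
TGFB1: ΔΔCt = (33.61−18.85) − (32.04−19.56) = 14.76 − 12.48 = 2.28; fold change = 2^-2.28 = 0.206
MCL3: ΔΔCt = (15.38−18.85) − (19.05−19.56) = -3.47 − (-0.51) = -2.96; fold change = 2^2.96 = 7.781
MCL3 has the largest |ΔΔCt| = 2.96.

7.781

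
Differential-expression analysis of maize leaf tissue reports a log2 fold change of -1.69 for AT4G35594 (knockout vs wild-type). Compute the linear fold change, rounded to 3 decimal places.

Fold change = 2^(-1.69) = 0.3099
That is, AT4G35594 drops to 31.0% of the wild-type level.

0.310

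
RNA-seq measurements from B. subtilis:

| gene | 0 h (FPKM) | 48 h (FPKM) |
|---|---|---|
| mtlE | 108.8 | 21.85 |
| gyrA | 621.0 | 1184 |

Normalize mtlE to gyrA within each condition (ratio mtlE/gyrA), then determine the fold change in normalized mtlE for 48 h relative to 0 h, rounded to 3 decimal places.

0.105

mtlE/gyrA (0 h) = 108.8 / 621.0 = 0.1752
mtlE/gyrA (48 h) = 21.85 / 1184 = 0.018454
Fold change = 0.018454 / 0.1752 = 0.1053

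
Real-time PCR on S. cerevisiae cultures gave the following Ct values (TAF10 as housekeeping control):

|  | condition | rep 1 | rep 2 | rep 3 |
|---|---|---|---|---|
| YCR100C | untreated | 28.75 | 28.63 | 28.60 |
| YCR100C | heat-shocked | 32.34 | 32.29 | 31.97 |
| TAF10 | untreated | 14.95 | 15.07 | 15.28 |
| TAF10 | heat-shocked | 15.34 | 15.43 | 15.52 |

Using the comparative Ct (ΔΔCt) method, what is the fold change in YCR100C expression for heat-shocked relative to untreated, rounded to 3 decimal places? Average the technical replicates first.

0.108

Mean Ct: YCR100C untreated 28.660; YCR100C heat-shocked 32.200; TAF10 untreated 15.100; TAF10 heat-shocked 15.430
ΔCt(untreated) = 28.660 − 15.100 = 13.560
ΔCt(heat-shocked) = 32.200 − 15.430 = 16.770
ΔΔCt = 16.770 − 13.560 = 3.210
Fold change = 2^(−3.210) = 0.1081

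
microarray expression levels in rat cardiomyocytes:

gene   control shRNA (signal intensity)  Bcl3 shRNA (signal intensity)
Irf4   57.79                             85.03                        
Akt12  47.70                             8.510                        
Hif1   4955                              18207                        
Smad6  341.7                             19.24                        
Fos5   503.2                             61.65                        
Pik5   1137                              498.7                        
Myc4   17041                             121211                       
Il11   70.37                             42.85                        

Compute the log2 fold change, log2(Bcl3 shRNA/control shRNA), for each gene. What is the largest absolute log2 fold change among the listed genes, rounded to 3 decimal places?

log2(85.03/57.79) = 0.557  (Irf4)
log2(8.510/47.70) = -2.487  (Akt12)
log2(18207/4955) = 1.878  (Hif1)
log2(19.24/341.7) = -4.151  (Smad6)
log2(61.65/503.2) = -3.029  (Fos5)
log2(498.7/1137) = -1.189  (Pik5)
log2(121211/17041) = 2.830  (Myc4)
log2(42.85/70.37) = -0.716  (Il11)
The largest magnitude belongs to Smad6.

4.151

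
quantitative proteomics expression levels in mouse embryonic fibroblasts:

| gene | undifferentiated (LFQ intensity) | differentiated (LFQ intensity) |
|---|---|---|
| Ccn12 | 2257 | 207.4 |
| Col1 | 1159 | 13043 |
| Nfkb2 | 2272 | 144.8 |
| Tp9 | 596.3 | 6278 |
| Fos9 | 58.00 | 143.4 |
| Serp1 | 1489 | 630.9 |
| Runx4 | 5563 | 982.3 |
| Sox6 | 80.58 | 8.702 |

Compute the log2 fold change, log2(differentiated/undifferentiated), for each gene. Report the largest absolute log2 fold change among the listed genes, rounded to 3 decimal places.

3.972

log2(207.4/2257) = -3.444  (Ccn12)
log2(13043/1159) = 3.492  (Col1)
log2(144.8/2272) = -3.972  (Nfkb2)
log2(6278/596.3) = 3.396  (Tp9)
log2(143.4/58.00) = 1.306  (Fos9)
log2(630.9/1489) = -1.239  (Serp1)
log2(982.3/5563) = -2.502  (Runx4)
log2(8.702/80.58) = -3.211  (Sox6)
The largest magnitude belongs to Nfkb2.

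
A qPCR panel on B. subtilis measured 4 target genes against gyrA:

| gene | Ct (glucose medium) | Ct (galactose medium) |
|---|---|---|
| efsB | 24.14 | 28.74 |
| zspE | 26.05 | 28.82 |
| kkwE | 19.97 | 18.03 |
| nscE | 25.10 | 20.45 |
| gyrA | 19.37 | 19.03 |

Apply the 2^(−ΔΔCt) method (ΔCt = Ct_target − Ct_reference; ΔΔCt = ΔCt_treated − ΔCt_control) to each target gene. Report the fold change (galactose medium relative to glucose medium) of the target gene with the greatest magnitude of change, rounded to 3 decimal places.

0.033

efsB: ΔΔCt = (28.74−19.03) − (24.14−19.37) = 9.71 − 4.77 = 4.94; fold change = 2^-4.94 = 0.033
zspE: ΔΔCt = (28.82−19.03) − (26.05−19.37) = 9.79 − 6.68 = 3.11; fold change = 2^-3.11 = 0.116
kkwE: ΔΔCt = (18.03−19.03) − (19.97−19.37) = -1.00 − 0.60 = -1.60; fold change = 2^1.60 = 3.031
nscE: ΔΔCt = (20.45−19.03) − (25.10−19.37) = 1.42 − 5.73 = -4.31; fold change = 2^4.31 = 19.835
efsB has the largest |ΔΔCt| = 4.94.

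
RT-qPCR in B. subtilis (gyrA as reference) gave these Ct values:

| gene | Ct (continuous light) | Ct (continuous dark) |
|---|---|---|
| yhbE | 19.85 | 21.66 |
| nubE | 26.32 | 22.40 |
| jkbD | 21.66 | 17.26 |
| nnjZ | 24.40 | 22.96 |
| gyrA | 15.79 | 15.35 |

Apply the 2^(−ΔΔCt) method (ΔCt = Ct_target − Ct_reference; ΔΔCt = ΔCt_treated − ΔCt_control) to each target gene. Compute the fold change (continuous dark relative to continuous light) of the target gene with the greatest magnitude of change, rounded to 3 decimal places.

yhbE: ΔΔCt = (21.66−15.35) − (19.85−15.79) = 6.31 − 4.06 = 2.25; fold change = 2^-2.25 = 0.210
nubE: ΔΔCt = (22.40−15.35) − (26.32−15.79) = 7.05 − 10.53 = -3.48; fold change = 2^3.48 = 11.158
jkbD: ΔΔCt = (17.26−15.35) − (21.66−15.79) = 1.91 − 5.87 = -3.96; fold change = 2^3.96 = 15.562
nnjZ: ΔΔCt = (22.96−15.35) − (24.40−15.79) = 7.61 − 8.61 = -1.00; fold change = 2^1.00 = 2.000
jkbD has the largest |ΔΔCt| = 3.96.

15.562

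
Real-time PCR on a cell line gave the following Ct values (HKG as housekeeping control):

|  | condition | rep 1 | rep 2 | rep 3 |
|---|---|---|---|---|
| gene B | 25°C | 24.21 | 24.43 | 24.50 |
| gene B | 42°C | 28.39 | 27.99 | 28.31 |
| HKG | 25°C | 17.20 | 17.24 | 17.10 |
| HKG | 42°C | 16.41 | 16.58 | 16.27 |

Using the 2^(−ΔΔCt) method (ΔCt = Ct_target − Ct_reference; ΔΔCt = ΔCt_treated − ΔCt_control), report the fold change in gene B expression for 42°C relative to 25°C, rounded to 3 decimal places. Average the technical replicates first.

Mean Ct: gene B 25°C 24.380; gene B 42°C 28.230; HKG 25°C 17.180; HKG 42°C 16.420
ΔCt(25°C) = 24.380 − 17.180 = 7.200
ΔCt(42°C) = 28.230 − 16.420 = 11.810
ΔΔCt = 11.810 − 7.200 = 4.610
Fold change = 2^(−4.610) = 0.0409

0.041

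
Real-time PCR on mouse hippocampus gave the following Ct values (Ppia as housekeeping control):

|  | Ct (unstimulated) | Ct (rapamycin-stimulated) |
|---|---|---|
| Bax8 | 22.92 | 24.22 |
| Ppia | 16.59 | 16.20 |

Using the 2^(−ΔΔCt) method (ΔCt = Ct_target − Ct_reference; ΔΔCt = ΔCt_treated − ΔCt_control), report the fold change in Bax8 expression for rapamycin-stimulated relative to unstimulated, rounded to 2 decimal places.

0.31

ΔCt(unstimulated) = 22.920 − 16.590 = 6.330
ΔCt(rapamycin-stimulated) = 24.220 − 16.200 = 8.020
ΔΔCt = 8.020 − 6.330 = 1.690
Fold change = 2^(−1.690) = 0.310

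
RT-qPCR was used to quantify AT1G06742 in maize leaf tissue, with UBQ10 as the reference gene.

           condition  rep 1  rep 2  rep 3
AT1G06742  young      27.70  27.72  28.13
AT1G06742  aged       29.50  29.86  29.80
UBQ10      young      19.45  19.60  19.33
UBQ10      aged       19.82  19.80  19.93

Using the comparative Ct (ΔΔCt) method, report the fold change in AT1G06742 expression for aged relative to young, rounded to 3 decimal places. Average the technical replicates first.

Mean Ct: AT1G06742 young 27.850; AT1G06742 aged 29.720; UBQ10 young 19.460; UBQ10 aged 19.850
ΔCt(young) = 27.850 − 19.460 = 8.390
ΔCt(aged) = 29.720 − 19.850 = 9.870
ΔΔCt = 9.870 − 8.390 = 1.480
Fold change = 2^(−1.480) = 0.3585

0.358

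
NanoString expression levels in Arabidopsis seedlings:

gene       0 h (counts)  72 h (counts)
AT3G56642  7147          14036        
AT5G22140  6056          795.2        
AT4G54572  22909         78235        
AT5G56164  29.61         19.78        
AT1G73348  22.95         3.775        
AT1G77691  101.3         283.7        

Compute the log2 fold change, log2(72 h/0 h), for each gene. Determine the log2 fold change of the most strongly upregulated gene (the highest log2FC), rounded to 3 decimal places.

log2(14036/7147) = 0.974  (AT3G56642)
log2(795.2/6056) = -2.929  (AT5G22140)
log2(78235/22909) = 1.772  (AT4G54572)
log2(19.78/29.61) = -0.582  (AT5G56164)
log2(3.775/22.95) = -2.604  (AT1G73348)
log2(283.7/101.3) = 1.486  (AT1G77691)
AT4G54572 is most strongly upregulated.

1.772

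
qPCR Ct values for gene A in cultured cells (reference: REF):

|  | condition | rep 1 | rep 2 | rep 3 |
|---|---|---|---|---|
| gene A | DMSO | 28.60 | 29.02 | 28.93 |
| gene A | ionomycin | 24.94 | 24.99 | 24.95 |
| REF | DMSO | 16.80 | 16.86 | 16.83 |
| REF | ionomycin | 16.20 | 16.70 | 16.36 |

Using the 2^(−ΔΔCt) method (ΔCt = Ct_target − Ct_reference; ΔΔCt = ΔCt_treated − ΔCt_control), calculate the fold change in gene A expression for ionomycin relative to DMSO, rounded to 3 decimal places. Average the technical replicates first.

11.158

Mean Ct: gene A DMSO 28.850; gene A ionomycin 24.960; REF DMSO 16.830; REF ionomycin 16.420
ΔCt(DMSO) = 28.850 − 16.830 = 12.020
ΔCt(ionomycin) = 24.960 − 16.420 = 8.540
ΔΔCt = 8.540 − 12.020 = -3.480
Fold change = 2^(−(-3.480)) = 2^3.480 = 11.1579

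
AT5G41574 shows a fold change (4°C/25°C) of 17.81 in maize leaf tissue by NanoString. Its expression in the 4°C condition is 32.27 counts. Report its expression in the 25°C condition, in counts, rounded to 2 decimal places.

25°C expression = 32.27 / 17.81 = 1.81

1.81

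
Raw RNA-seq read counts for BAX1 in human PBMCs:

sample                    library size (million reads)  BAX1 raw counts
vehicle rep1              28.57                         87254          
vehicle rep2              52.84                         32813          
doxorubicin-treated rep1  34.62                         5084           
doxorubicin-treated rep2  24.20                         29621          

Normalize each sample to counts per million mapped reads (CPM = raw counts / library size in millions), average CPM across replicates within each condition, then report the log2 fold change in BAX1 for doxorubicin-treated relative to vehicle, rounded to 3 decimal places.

CPM(vehicle rep1) = 87254 / 28.57 = 3054.0427
CPM(vehicle rep2) = 32813 / 52.84 = 620.9879
CPM(doxorubicin-treated rep1) = 5084 / 34.62 = 146.8515
CPM(doxorubicin-treated rep2) = 29621 / 24.20 = 1224.0083
mean CPM(vehicle) = 1837.5153; mean CPM(doxorubicin-treated) = 685.4299
Fold change = 685.4299 / 1837.5153 = 0.37302
log2(0.37302) = -1.4227

-1.423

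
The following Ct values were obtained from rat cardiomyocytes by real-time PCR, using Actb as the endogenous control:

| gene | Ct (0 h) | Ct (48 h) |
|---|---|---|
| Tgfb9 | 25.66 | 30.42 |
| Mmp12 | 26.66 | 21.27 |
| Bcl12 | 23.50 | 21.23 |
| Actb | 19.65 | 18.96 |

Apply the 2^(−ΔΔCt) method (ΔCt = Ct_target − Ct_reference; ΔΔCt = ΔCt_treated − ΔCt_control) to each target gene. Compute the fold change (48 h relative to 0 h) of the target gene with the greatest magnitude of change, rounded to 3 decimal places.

Tgfb9: ΔΔCt = (30.42−18.96) − (25.66−19.65) = 11.46 − 6.01 = 5.45; fold change = 2^-5.45 = 0.023
Mmp12: ΔΔCt = (21.27−18.96) − (26.66−19.65) = 2.31 − 7.01 = -4.70; fold change = 2^4.70 = 25.992
Bcl12: ΔΔCt = (21.23−18.96) − (23.50−19.65) = 2.27 − 3.85 = -1.58; fold change = 2^1.58 = 2.990
Tgfb9 has the largest |ΔΔCt| = 5.45.

0.023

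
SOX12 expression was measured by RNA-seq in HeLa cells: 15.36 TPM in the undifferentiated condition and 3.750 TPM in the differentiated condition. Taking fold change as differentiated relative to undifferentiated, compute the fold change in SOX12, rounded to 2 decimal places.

0.24

Fold change = 3.750 / 15.36 = 0.244
SOX12 is downregulated.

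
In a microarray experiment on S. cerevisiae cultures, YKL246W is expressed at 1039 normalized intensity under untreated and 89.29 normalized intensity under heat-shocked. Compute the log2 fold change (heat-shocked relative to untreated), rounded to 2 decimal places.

-3.54

Fold change = 89.29 / 1039 = 0.0859
log2(0.0859) = -3.541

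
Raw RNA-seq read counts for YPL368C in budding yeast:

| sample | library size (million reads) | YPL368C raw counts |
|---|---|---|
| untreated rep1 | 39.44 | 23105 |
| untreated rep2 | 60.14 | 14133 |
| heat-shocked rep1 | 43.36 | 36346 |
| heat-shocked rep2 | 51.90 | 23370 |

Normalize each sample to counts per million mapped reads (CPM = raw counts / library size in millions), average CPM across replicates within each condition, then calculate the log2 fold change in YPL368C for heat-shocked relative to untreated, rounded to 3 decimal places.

0.651

CPM(untreated rep1) = 23105 / 39.44 = 585.8266
CPM(untreated rep2) = 14133 / 60.14 = 235.0017
CPM(heat-shocked rep1) = 36346 / 43.36 = 838.2380
CPM(heat-shocked rep2) = 23370 / 51.90 = 450.2890
mean CPM(untreated) = 410.4141; mean CPM(heat-shocked) = 644.2635
Fold change = 644.2635 / 410.4141 = 1.56979
log2(1.56979) = 0.6506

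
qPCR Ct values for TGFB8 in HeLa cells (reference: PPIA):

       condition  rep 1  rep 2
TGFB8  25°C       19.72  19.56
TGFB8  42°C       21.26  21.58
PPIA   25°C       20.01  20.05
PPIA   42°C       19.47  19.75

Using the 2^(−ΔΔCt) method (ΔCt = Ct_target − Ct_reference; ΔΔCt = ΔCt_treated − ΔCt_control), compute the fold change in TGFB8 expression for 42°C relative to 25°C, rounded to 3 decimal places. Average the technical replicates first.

0.218

Mean Ct: TGFB8 25°C 19.640; TGFB8 42°C 21.420; PPIA 25°C 20.030; PPIA 42°C 19.610
ΔCt(25°C) = 19.640 − 20.030 = -0.390
ΔCt(42°C) = 21.420 − 19.610 = 1.810
ΔΔCt = 1.810 − (-0.390) = 2.200
Fold change = 2^(−2.200) = 0.2176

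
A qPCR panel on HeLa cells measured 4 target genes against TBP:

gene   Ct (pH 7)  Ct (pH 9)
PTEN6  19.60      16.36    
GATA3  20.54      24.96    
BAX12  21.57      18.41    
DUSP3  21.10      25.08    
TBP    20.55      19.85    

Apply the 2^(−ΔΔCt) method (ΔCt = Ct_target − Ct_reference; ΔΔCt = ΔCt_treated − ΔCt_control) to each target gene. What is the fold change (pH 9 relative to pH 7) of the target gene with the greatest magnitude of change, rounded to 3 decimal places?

PTEN6: ΔΔCt = (16.36−19.85) − (19.60−20.55) = -3.49 − (-0.95) = -2.54; fold change = 2^2.54 = 5.816
GATA3: ΔΔCt = (24.96−19.85) − (20.54−20.55) = 5.11 − (-0.01) = 5.12; fold change = 2^-5.12 = 0.029
BAX12: ΔΔCt = (18.41−19.85) − (21.57−20.55) = -1.44 − 1.02 = -2.46; fold change = 2^2.46 = 5.502
DUSP3: ΔΔCt = (25.08−19.85) − (21.10−20.55) = 5.23 − 0.55 = 4.68; fold change = 2^-4.68 = 0.039
GATA3 has the largest |ΔΔCt| = 5.12.

0.029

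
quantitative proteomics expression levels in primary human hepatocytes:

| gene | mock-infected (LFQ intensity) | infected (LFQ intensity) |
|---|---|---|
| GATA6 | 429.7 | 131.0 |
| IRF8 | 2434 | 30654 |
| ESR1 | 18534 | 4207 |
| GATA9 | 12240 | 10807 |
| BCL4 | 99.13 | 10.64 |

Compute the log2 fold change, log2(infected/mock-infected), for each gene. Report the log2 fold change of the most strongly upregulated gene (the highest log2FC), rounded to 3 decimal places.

log2(131.0/429.7) = -1.714  (GATA6)
log2(30654/2434) = 3.655  (IRF8)
log2(4207/18534) = -2.139  (ESR1)
log2(10807/12240) = -0.180  (GATA9)
log2(10.64/99.13) = -3.220  (BCL4)
IRF8 is most strongly upregulated.

3.655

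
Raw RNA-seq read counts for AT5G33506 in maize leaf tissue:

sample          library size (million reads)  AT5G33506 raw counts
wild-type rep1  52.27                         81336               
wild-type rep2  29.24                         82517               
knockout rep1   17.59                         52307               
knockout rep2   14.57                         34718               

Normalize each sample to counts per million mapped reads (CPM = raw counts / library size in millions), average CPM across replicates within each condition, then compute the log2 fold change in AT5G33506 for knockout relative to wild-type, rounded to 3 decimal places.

0.291

CPM(wild-type rep1) = 81336 / 52.27 = 1556.0742
CPM(wild-type rep2) = 82517 / 29.24 = 2822.0588
CPM(knockout rep1) = 52307 / 17.59 = 2973.6782
CPM(knockout rep2) = 34718 / 14.57 = 2382.8415
mean CPM(wild-type) = 2189.0665; mean CPM(knockout) = 2678.2598
Fold change = 2678.2598 / 2189.0665 = 1.22347
log2(1.22347) = 0.2910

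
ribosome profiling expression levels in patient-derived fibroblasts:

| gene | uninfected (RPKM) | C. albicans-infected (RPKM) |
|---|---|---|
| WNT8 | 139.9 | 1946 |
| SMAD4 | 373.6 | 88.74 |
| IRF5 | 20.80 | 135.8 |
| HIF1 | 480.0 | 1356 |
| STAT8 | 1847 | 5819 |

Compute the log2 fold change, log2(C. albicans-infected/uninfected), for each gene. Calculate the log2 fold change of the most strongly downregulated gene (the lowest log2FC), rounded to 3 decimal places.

-2.074

log2(1946/139.9) = 3.798  (WNT8)
log2(88.74/373.6) = -2.074  (SMAD4)
log2(135.8/20.80) = 2.707  (IRF5)
log2(1356/480.0) = 1.498  (HIF1)
log2(5819/1847) = 1.656  (STAT8)
SMAD4 is most strongly downregulated.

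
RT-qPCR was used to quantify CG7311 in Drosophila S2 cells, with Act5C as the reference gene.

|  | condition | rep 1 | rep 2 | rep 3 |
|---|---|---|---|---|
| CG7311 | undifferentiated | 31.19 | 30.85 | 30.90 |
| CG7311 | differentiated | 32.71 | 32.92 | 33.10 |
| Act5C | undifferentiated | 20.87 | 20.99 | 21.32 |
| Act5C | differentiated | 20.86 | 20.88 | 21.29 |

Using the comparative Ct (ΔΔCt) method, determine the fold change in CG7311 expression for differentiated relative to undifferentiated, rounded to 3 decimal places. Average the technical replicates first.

0.253

Mean Ct: CG7311 undifferentiated 30.980; CG7311 differentiated 32.910; Act5C undifferentiated 21.060; Act5C differentiated 21.010
ΔCt(undifferentiated) = 30.980 − 21.060 = 9.920
ΔCt(differentiated) = 32.910 − 21.010 = 11.900
ΔΔCt = 11.900 − 9.920 = 1.980
Fold change = 2^(−1.980) = 0.2535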